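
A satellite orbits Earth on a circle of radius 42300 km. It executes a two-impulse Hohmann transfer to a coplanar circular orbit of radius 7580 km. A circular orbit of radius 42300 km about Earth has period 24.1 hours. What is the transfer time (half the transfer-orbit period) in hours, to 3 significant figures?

From Kepler's third law T² = 4π²r³/μ at r = 42300 km, T = 24.1 hours = 24.1 × 3600 s = 86760 s: μ = 4π²r³/T² = 3.96955×10^5 km³/s².
Transfer-ellipse semi-major axis a_t = (r₁ + r₂)/2 = (42300 + 7580)/2 = 24940 km.
Transfer time t = π√(a_t³/μ) = π√((24940)³ / 3.96955×10^5) = 19640 s.
Converting: 19640 s ÷ 3600 s/hour = 5.46 hours.

t = 5.46 hours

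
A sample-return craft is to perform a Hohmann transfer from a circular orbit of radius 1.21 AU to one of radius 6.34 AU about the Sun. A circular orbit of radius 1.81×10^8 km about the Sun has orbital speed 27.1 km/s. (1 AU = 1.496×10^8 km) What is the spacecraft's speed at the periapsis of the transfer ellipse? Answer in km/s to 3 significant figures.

From the circular-orbit relation v² = μ/r at r = 1.81×10^8 km: μ = v²r = (27.1)² × 1.81×10^8 = 1.32928×10^11 km³/s².
In km: r₁ = 1.21 × 1.496×10^8 = 1.81016×10^8 km; r₂ = 6.34 × 1.496×10^8 = 9.48464×10^8 km.
Transfer-ellipse semi-major axis a_t = (r₁ + r₂)/2 = (1.81016×10^8 + 9.48464×10^8)/2 = 5.6474×10^8 km.
The periapsis of the transfer ellipse is at r = 1.81016×10^8 km.
Applying v² = μ(2/r − 1/a_t): v = 35.12 km/s.

v = 35.1 km/s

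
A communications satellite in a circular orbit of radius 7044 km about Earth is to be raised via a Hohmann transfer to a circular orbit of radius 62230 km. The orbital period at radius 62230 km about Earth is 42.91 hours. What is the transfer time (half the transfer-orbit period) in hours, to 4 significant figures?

t = 8.909 hours

From Kepler's third law T² = 4π²r³/μ at r = 62230 km, T = 42.91 hours = 42.91 × 3600 s = 1.54476×10^5 s: μ = 4π²r³/T² = 3.98692×10^5 km³/s².
Semi-major axis of the transfer orbit: a_t = (7044 + 62230)/2 = 34637 km.
Transfer time t = π√(a_t³/μ) = π√((34637)³ / 3.98692×10^5) = 32073 s.
Converting: 32073 s ÷ 3600 s/hour = 8.909 hours.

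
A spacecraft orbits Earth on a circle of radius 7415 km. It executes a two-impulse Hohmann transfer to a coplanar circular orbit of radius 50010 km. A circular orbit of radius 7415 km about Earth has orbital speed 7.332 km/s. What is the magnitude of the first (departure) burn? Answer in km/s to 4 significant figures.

From the circular-orbit relation v² = μ/r at r = 7415 km: μ = v²r = (7.332)² × 7415 = 3.98617×10^5 km³/s².
Semi-major axis of the transfer orbit: a_t = (7415 + 50010)/2 = 28712.5 km.
Circular speed at r = 7415 km: v_c = √(μ/r) = 7.332 km/s.
Transfer-orbit speed at the same r (vis-viva, a = a_t): v_t = √[μ(2/r − 1/a_t)] = 9.676 km/s.
Δv₁ = |v_t − v_c| = |9.676 − 7.332| = 2.344 km/s.

Δv₁ = 2.344 km/s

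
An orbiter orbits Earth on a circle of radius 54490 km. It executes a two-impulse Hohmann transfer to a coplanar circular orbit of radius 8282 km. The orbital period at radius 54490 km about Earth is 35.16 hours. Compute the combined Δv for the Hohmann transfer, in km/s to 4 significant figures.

From Kepler's third law T² = 4π²r³/μ at r = 54490 km, T = 35.16 hours = 35.16 × 3600 s = 1.26576×10^5 s: μ = 4π²r³/T² = 3.98664×10^5 km³/s².
The Hohmann ellipse has a_t = (r₁ + r₂)/2 = 31386 km.
Circular speed at r₁: v₁ = √(μ/r₁) = √(3.98664×10^5/54490) = 2.7049 km/s.
Transfer-orbit speed at r₁ (v² = μ(2/r − 1/a)): v_a = √[μ(2/r₁ − 1/a_t)] = 1.3895 km/s.
First burn Δv₁ = |v_a − v₁| = 1.315 km/s.
At r₂, v₂ = √(μ/r₂) = 6.938 km/s.
Transfer-orbit speed at r₂: v_p = √[μ(2/r₂ − 1/a_t)] = 9.142 km/s.
Second burn Δv₂ = |v₂ − v_p| = 2.204 km/s.
Δv = Δv₁ + Δv₂ = 1.315 + 2.204 = 3.519 km/s.

Δv = 3.519 km/s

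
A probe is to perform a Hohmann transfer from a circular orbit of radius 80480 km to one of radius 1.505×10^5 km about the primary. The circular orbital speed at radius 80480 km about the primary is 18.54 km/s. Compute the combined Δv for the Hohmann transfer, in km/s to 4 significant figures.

From the circular-orbit relation v² = μ/r at r = 80480 km: μ = v²r = (18.54)² × 80480 = 2.76635×10^7 km³/s².
Transfer-ellipse semi-major axis a_t = (r₁ + r₂)/2 = (80480 + 1.505×10^5)/2 = 1.1549×10^5 km.
At r₁ the circular-orbit speed is v₁ = √(μ/r₁) = 18.540 km/s.
On the transfer ellipse at r₁, vis-viva gives v_p = √[μ(2/r₁ − 1/a_t)] = 21.164 km/s.
First burn Δv₁ = |v_p − v₁| = 2.624 km/s.
At r₂, v₂ = √(μ/r₂) = 13.56 km/s.
Transfer-orbit speed at r₂: v_a = √[μ(2/r₂ − 1/a_t)] = 11.32 km/s.
Second burn Δv₂ = |v₂ − v_a| = 2.240 km/s.
Total Δv = Δv₁ + Δv₂ = 4.864 km/s.

Δv = 4.864 km/s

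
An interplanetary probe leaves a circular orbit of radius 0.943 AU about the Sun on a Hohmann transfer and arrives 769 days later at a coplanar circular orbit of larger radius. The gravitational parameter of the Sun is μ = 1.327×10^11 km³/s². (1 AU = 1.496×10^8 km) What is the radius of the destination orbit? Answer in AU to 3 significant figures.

r₂ = 4.27 AU

In km: r₁ = 0.943 × 1.496×10^8 = 1.410728×10^8 km.
Transfer time t = 769 days = 6.64416×10^7 s, and t = π√(a_t³/μ).
So a_t = (μ t²/π²)^(1/3) = (1.327×10^11 × (6.64416×10^7)² / π²)^(1/3) = 3.9008×10^8 km.
Since a_t = (r₁ + r₂)/2, r₂ = 2a_t − r₁ = 2×3.9008×10^8 − 1.410728×10^8 = 6.390872×10^8 km.
In AU: r₂ = 6.390872×10^8 / 1.496×10^8 = 4.27 AU.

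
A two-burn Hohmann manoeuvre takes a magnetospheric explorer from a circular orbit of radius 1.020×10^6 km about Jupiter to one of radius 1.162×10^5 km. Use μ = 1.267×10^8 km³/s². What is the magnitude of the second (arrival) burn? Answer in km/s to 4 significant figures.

Δv₂ = 11.23 km/s

Semi-major axis of the transfer orbit: a_t = (1.020×10^6 + 1.162×10^5)/2 = 5.681×10^5 km.
Circular speed at r = 1.162×10^5 km: v_c = √(μ/r) = 33.02 km/s.
Transfer-orbit speed at the same r (vis-viva, a = a_t): v_t = √[μ(2/r − 1/a_t)] = 44.25 km/s.
Δv₂ = |v_t − v_c| = |44.25 − 33.02| = 11.23 km/s.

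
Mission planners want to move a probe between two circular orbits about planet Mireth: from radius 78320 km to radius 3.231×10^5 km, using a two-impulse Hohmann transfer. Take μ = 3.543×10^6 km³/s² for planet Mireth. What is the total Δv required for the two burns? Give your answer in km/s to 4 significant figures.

Semi-major axis of the transfer orbit: a_t = (78320 + 3.231×10^5)/2 = 2.0071×10^5 km.
Circular speed at r₁: v₁ = √(μ/r₁) = √(3.543×10^6/78320) = 6.726 km/s.
On the transfer ellipse at r₁, v² = μ(2/r − 1/a) gives v_p = √[μ(2/r₁ − 1/a_t)] = 8.534 km/s.
First burn Δv₁ = |v_p − v₁| = 1.808 km/s.
Circular speed at r₂: v₂ = √(μ/r₂) = 3.3114 km/s.
Transfer-orbit speed at r₂: v_a = √[μ(2/r₂ − 1/a_t)] = 2.0686 km/s.
Second burn Δv₂ = |v₂ − v_a| = 1.243 km/s.
Total Δv = Δv₁ + Δv₂ = 3.051 km/s.

Δv = 3.051 km/s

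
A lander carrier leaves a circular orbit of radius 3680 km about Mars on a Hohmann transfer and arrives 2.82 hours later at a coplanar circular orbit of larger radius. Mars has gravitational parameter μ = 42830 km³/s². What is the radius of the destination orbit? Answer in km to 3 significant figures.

r₂ = 11600 km

Transfer time t = 2.82 hours = 10152 s, and t = π√(a_t³/μ).
So a_t = (μ t²/π²)^(1/3) = (42830 × (10152)² / π²)^(1/3) = 7647.5 km.
Since a_t = (r₁ + r₂)/2, r₂ = 2a_t − r₁ = 2×7647.5 − 3680 = 11615 km.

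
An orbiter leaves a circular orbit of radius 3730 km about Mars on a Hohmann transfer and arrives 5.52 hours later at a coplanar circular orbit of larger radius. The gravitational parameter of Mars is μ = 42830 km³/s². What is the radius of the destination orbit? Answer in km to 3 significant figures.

Transfer time t = 5.52 hours = 19872 s, and t = π√(a_t³/μ).
So a_t = (μ t²/π²)^(1/3) = (42830 × (19872)² / π²)^(1/3) = 11967 km.
Since a_t = (r₁ + r₂)/2, r₂ = 2a_t − r₁ = 2×11967 − 3730 = 20204 km.

r₂ = 20200 km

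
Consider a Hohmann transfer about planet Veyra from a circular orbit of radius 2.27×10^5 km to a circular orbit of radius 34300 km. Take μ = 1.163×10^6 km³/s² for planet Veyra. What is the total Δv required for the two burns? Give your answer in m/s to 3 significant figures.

Transfer-ellipse semi-major axis a_t = (r₁ + r₂)/2 = (2.270×10^5 + 34300)/2 = 1.3065×10^5 km.
At r₁ the circular-orbit speed is v₁ = √(μ/r₁) = 2.2635 km/s.
Transfer-orbit speed at r₁ (vis-viva): v_a = √[μ(2/r₁ − 1/a_t)] = 1.1598 km/s.
First burn Δv₁ = |v_a − v₁| = 1.104 km/s.
Circular speed at r₂: v₂ = √(μ/r₂) = 5.823 km/s.
Transfer-orbit speed at r₂: v_p = √[μ(2/r₂ − 1/a_t)] = 7.675 km/s.
Second burn Δv₂ = |v₂ − v_p| = 1.852 km/s.
Total Δv = Δv₁ + Δv₂ = 2.956 km/s.

Δv = 2960 m/s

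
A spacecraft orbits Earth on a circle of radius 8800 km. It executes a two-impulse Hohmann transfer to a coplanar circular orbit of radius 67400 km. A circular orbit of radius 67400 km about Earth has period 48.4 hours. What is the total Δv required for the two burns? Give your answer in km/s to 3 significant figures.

From Kepler's third law T² = 4π²r³/μ at r = 67400 km, T = 48.4 hours = 48.4 × 3600 s = 1.7424×10^5 s: μ = 4π²r³/T² = 3.98147×10^5 km³/s².
Semi-major axis of the transfer orbit: a_t = (8800 + 67400)/2 = 38100 km.
At r₁ the circular-orbit speed is v₁ = √(μ/r₁) = 6.726 km/s.
On the transfer ellipse at r₁, v² = μ(2/r − 1/a) gives v_p = √[μ(2/r₁ − 1/a_t)] = 8.946 km/s.
First burn Δv₁ = |v_p − v₁| = 2.220 km/s.
At r₂, v₂ = √(μ/r₂) = 2.430 km/s.
Transfer-orbit speed at r₂: v_a = √[μ(2/r₂ − 1/a_t)] = 1.168 km/s.
Second burn Δv₂ = |v₂ − v_a| = 1.262 km/s.
Total Δv = Δv₁ + Δv₂ = 3.482 km/s.

Δv = 3.48 km/s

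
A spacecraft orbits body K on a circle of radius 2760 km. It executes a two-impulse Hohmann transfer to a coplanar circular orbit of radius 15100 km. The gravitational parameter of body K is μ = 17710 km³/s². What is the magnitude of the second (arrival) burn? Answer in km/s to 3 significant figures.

Δv₂ = 0.481 km/s

Semi-major axis of the transfer orbit: a_t = (2760 + 15100)/2 = 8930 km.
Circular speed at r = 15100 km: v_c = √(μ/r) = 1.083 km/s.
Vis-viva on the transfer ellipse at r = 15100 km gives v_t = √[μ(2/r − 1/a_t)] = 0.6021 km/s.
Δv₂ = |v_t − v_c| = |0.6021 − 1.083| = 0.4809 km/s.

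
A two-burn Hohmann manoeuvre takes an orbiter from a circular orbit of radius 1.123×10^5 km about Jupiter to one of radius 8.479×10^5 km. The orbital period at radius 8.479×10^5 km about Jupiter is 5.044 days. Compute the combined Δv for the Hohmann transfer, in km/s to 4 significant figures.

From Kepler's third law T² = 4π²r³/μ at r = 8.479×10^5 km, T = 5.044 days = 5.044 × 86400 s = 4.358016×10^5 s: μ = 4π²r³/T² = 1.26711×10^8 km³/s².
The Hohmann ellipse has a_t = (r₁ + r₂)/2 = 4.801×10^5 km.
At r₁ the circular-orbit speed is v₁ = √(μ/r₁) = 33.59 km/s.
Transfer-orbit speed at r₁ (vis-viva): v_p = √[μ(2/r₁ − 1/a_t)] = 44.64 km/s.
First burn Δv₁ = |v_p − v₁| = 11.05 km/s.
Circular speed at r₂: v₂ = √(μ/r₂) = 12.2246 km/s.
Transfer-orbit speed at r₂: v_a = √[μ(2/r₂ − 1/a_t)] = 5.91234 km/s.
Second burn Δv₂ = |v₂ − v_a| = 6.312 km/s.
Δv = Δv₁ + Δv₂ = 11.05 + 6.312 = 17.36 km/s.

Δv = 17.36 km/s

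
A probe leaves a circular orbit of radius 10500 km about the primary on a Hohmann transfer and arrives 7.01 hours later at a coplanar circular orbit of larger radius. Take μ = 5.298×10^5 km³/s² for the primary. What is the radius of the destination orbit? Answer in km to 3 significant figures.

Transfer time t = 7.01 hours = 25236 s, and t = π√(a_t³/μ).
So a_t = (μ t²/π²)^(1/3) = (5.298×10^5 × (25236)² / π²)^(1/3) = 32455 km.
Since a_t = (r₁ + r₂)/2, r₂ = 2a_t − r₁ = 2×32455 − 10500 = 54410 km.

r₂ = 54400 km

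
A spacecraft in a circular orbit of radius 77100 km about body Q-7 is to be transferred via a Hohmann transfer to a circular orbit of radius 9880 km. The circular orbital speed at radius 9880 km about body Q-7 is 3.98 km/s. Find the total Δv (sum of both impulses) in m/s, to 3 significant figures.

From the circular-orbit relation v² = μ/r at r = 9880 km: μ = v²r = (3.98)² × 9880 = 1.56503×10^5 km³/s².
Transfer-ellipse semi-major axis a_t = (r₁ + r₂)/2 = (77100 + 9880)/2 = 43490 km.
Circular speed at r₁: v₁ = √(μ/r₁) = √(1.56503×10^5/77100) = 1.42474 km/s.
On the transfer ellipse at r₁, vis-viva gives v_a = √[μ(2/r₁ − 1/a_t)] = 0.679076 km/s.
First burn Δv₁ = |v_a − v₁| = 0.7457 km/s.
At r₂, v₂ = √(μ/r₂) = 3.980 km/s.
Transfer-orbit speed at r₂: v_p = √[μ(2/r₂ − 1/a_t)] = 5.299 km/s.
Second burn Δv₂ = |v₂ − v_p| = 1.319 km/s.
Δv = Δv₁ + Δv₂ = 0.7457 + 1.319 = 2.065 km/s.

Δv = 2060 m/s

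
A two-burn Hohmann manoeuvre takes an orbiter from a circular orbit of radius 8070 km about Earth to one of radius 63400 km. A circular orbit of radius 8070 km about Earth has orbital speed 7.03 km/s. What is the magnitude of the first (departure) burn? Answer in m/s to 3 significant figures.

From the circular-orbit relation v² = μ/r at r = 8070 km: μ = v²r = (7.03)² × 8070 = 3.98827×10^5 km³/s².
The Hohmann ellipse has a_t = (r₁ + r₂)/2 = 35735 km.
On the circular orbit at r = 8070 km, v_c = √(μ/r) = 7.030 km/s.
Transfer-orbit speed at the same r (vis-viva, a = a_t): v_t = √[μ(2/r − 1/a_t)] = 9.364 km/s.
Δv₁ = |v_t − v_c| = |9.364 − 7.030| = 2.334 km/s.

Δv₁ = 2330 m/s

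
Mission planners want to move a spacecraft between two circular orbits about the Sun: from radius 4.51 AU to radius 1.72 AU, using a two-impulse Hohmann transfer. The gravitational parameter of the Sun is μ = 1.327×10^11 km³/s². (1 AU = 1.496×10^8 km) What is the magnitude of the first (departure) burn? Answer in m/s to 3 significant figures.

Δv₁ = 3600 m/s

In km: r₁ = 4.51 × 1.496×10^8 = 6.74696×10^8 km; r₂ = 1.72 × 1.496×10^8 = 2.57312×10^8 km.
The Hohmann ellipse has a_t = (r₁ + r₂)/2 = 4.66004×10^8 km.
Circular speed at r = 6.74696×10^8 km: v_c = √(μ/r) = 14.024 km/s.
Transfer-orbit speed at the same r (vis-viva, a = a_t): v_t = √[μ(2/r − 1/a_t)] = 10.421 km/s.
Δv₁ = |v_t − v_c| = |10.421 − 14.024| = 3.603 km/s.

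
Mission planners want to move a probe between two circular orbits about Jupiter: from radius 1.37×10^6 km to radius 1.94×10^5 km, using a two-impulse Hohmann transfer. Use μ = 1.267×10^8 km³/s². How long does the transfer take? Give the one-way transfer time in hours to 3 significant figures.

t = 53.6 hours

Semi-major axis of the transfer orbit: a_t = (1.370×10^6 + 1.940×10^5)/2 = 7.820×10^5 km.
By Kepler's third law the transfer-orbit period is T = 2π√(a_t³/μ), so t = T/2 = 1.930×10^5 s.
Converting: 1.930×10^5 s ÷ 3600 s/hour = 53.6 hours.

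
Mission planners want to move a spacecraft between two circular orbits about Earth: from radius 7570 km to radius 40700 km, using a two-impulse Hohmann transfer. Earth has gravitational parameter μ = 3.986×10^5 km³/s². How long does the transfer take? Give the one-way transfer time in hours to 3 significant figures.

t = 5.18 hours

Semi-major axis of the transfer orbit: a_t = (7570 + 40700)/2 = 24135 km.
Transfer time t = π√(a_t³/μ) = π√((24135)³ / 3.986×10^5) = 18660 s.
Converting: 18660 s ÷ 3600 s/hour = 5.18 hours.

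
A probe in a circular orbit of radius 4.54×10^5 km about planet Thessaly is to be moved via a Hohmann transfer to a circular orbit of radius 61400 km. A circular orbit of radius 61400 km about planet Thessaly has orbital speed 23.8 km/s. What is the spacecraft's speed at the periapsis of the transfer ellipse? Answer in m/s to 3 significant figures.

v = 31600 m/s

From the circular-orbit relation v² = μ/r at r = 61400 km: μ = v²r = (23.8)² × 61400 = 3.47794×10^7 km³/s².
Transfer-ellipse semi-major axis a_t = (r₁ + r₂)/2 = (4.540×10^5 + 61400)/2 = 2.577×10^5 km.
At periapsis, r = 61400 km.
Vis-viva: v = √[μ(2/r − 1/a_t)] = √[3.47794×10^7 × (2/61400 − 1/2.577×10^5)] = 31.59 km/s.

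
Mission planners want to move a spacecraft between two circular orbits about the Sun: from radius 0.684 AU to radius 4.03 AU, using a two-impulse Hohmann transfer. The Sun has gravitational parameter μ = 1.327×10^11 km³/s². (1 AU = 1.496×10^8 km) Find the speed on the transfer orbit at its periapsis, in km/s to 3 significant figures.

In km: r₁ = 0.684 × 1.496×10^8 = 1.023264×10^8 km; r₂ = 4.03 × 1.496×10^8 = 6.02888×10^8 km.
The Hohmann ellipse has a_t = (r₁ + r₂)/2 = 3.526072×10^8 km.
At periapsis, r = 1.023264×10^8 km.
Applying v² = μ(2/r − 1/a_t): v = 47.09 km/s.

v = 47.1 km/s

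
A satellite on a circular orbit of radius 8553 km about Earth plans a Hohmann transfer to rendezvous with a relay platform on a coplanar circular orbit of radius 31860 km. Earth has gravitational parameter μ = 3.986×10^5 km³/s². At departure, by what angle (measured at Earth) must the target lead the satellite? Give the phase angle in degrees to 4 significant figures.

Semi-major axis of the transfer orbit: a_t = (8553 + 31860)/2 = 20206.5 km.
Transfer time t = π√(a_t³/μ) = 14293 s.
The target's mean motion on its circular orbit is ω₂ = √(μ/r₂³) = 1.1102×10^-4 rad/s.
Angle swept by the target during transfer: ω₂·t = 1.5868 rad = 90.92°.
Arrival is 180° from departure on the ellipse, so φ = 180° − 90.92° = 89.08°.

φ = 89.08°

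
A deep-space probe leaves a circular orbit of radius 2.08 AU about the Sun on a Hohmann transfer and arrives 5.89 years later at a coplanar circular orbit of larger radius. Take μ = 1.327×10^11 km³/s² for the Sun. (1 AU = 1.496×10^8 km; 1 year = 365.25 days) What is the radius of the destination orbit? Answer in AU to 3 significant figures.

r₂ = 8.27 AU

In km: r₁ = 2.08 × 1.496×10^8 = 3.11168×10^8 km.
Transfer time t = 5.89 years × 365.25 × 86400 s = 1.85874264×10^8 s, and t = π√(a_t³/μ).
So a_t = (μ t²/π²)^(1/3) = (1.327×10^11 × (1.85874264×10^8)² / π²)^(1/3) = 7.7447×10^8 km.
Since a_t = (r₁ + r₂)/2, r₂ = 2a_t − r₁ = 2×7.7447×10^8 − 3.11168×10^8 = 1.237772×10^9 km.
In AU: r₂ = 1.237772×10^9 / 1.496×10^8 = 8.27 AU.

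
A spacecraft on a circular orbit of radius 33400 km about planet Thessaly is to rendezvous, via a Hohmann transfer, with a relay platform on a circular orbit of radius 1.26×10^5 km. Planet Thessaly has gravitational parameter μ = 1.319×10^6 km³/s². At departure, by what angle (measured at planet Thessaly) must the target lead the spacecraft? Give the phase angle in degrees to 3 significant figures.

φ = 89.4°

The Hohmann ellipse has a_t = (r₁ + r₂)/2 = 79700 km.
Transfer time t = π√(a_t³/μ) = 61548.1 s.
Target angular speed ω₂ = √(μ/r₂³) = 2.56783×10^-5 rad/s.
Angle swept by the target during transfer: ω₂·t = 1.58045 rad = 90.553°.
The spacecraft traverses 180° on the transfer ellipse, so the target must lead by 180° − 90.553° = 89.4°.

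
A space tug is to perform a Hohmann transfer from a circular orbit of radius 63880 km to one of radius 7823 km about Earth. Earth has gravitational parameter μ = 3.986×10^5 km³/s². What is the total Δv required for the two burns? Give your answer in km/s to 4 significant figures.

The Hohmann ellipse has a_t = (r₁ + r₂)/2 = 35851.5 km.
Circular speed at r₁: v₁ = √(μ/r₁) = √(3.986×10^5/63880) = 2.498 km/s.
On the transfer ellipse at r₁, v² = μ(2/r − 1/a) gives v_a = √[μ(2/r₁ − 1/a_t)] = 1.167 km/s.
First burn Δv₁ = |v_a − v₁| = 1.331 km/s.
Circular speed at r₂: v₂ = √(μ/r₂) = 7.138 km/s.
Transfer-orbit speed at r₂: v_p = √[μ(2/r₂ − 1/a_t)] = 9.528 km/s.
Second burn Δv₂ = |v₂ − v_p| = 2.390 km/s.
Δv = Δv₁ + Δv₂ = 1.331 + 2.390 = 3.721 km/s.

Δv = 3.721 km/s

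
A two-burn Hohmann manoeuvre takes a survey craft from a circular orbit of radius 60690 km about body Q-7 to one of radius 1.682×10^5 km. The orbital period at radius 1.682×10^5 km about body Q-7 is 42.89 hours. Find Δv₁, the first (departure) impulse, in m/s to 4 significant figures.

Δv₁ = 2419 m/s

From Kepler's third law T² = 4π²r³/μ at r = 1.682×10^5 km, T = 42.89 hours = 42.89 × 3600 s = 1.54404×10^5 s: μ = 4π²r³/T² = 7.87990×10^6 km³/s².
Transfer-ellipse semi-major axis a_t = (r₁ + r₂)/2 = (60690 + 1.682×10^5)/2 = 1.14445×10^5 km.
Circular speed at r = 60690 km: v_c = √(μ/r) = 11.395 km/s.
Vis-viva on the transfer ellipse at r = 60690 km gives v_t = √[μ(2/r − 1/a_t)] = 13.814 km/s.
Δv₁ = |v_t − v_c| = |13.814 − 11.395| = 2.419 km/s.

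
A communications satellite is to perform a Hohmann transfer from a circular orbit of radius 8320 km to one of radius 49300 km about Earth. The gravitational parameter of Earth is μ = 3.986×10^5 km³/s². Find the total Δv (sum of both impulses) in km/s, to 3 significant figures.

Transfer-ellipse semi-major axis a_t = (r₁ + r₂)/2 = (8320 + 49300)/2 = 28810 km.
At r₁ the circular-orbit speed is v₁ = √(μ/r₁) = 6.9216 km/s.
On the transfer ellipse at r₁, vis-viva equation gives v_p = √[μ(2/r₁ − 1/a_t)] = 9.0544 km/s.
First burn Δv₁ = |v_p − v₁| = 2.133 km/s.
At r₂, v₂ = √(μ/r₂) = 2.843 km/s.
Transfer-orbit speed at r₂: v_a = √[μ(2/r₂ − 1/a_t)] = 1.528 km/s.
Second burn Δv₂ = |v₂ − v_a| = 1.315 km/s.
Δv = Δv₁ + Δv₂ = 2.133 + 1.315 = 3.448 km/s.

Δv = 3.45 km/s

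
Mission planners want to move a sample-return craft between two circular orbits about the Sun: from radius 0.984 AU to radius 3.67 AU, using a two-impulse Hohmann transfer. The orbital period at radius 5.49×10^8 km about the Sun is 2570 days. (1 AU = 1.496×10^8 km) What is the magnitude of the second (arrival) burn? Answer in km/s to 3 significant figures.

Δv₂ = 5.43 km/s

From Kepler's third law T² = 4π²r³/μ at r = 5.49×10^8 km, T = 2570 days = 2570 × 86400 s = 2.22048×10^8 s: μ = 4π²r³/T² = 1.32490×10^11 km³/s².
In km: r₁ = 0.984 × 1.496×10^8 = 1.472064×10^8 km; r₂ = 3.67 × 1.496×10^8 = 5.49032×10^8 km.
Transfer-ellipse semi-major axis a_t = (r₁ + r₂)/2 = (1.472064×10^8 + 5.49032×10^8)/2 = 3.481192×10^8 km.
Circular speed at r = 5.49032×10^8 km: v_c = √(μ/r) = 15.5343 km/s.
Transfer-orbit speed at the same r (vis-viva, a = a_t): v_t = √[μ(2/r − 1/a_t)] = 10.1016 km/s.
Δv₂ = |v_t − v_c| = |10.1016 − 15.5343| = 5.433 km/s.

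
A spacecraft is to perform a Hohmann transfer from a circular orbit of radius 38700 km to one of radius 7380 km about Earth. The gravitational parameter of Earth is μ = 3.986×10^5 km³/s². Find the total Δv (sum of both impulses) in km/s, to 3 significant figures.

Δv = 3.57 km/s

Semi-major axis of the transfer orbit: a_t = (38700 + 7380)/2 = 23040 km.
Circular speed at r₁: v₁ = √(μ/r₁) = √(3.986×10^5/38700) = 3.209 km/s.
On the transfer ellipse at r₁, vis-viva equation gives v_a = √[μ(2/r₁ − 1/a_t)] = 1.816 km/s.
First burn Δv₁ = |v_a − v₁| = 1.393 km/s.
At r₂, v₂ = √(μ/r₂) = 7.349 km/s.
Transfer-orbit speed at r₂: v_p = √[μ(2/r₂ − 1/a_t)] = 9.525 km/s.
Second burn Δv₂ = |v₂ − v_p| = 2.176 km/s.
Δv = Δv₁ + Δv₂ = 1.393 + 2.176 = 3.569 km/s.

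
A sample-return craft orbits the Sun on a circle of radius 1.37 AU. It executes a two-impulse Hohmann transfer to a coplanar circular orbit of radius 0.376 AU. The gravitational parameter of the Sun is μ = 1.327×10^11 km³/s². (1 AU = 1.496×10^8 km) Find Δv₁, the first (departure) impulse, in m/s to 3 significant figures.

In km: r₁ = 1.37 × 1.496×10^8 = 2.04952×10^8 km; r₂ = 0.376 × 1.496×10^8 = 5.62496×10^7 km.
The Hohmann ellipse has a_t = (r₁ + r₂)/2 = 1.306008×10^8 km.
Circular speed at r = 2.04952×10^8 km: v_c = √(μ/r) = 25.445 km/s.
Transfer-orbit speed at the same r (vis-viva, a = a_t): v_t = √[μ(2/r − 1/a_t)] = 16.699 km/s.
Δv₁ = |v_t − v_c| = |16.699 − 25.445| = 8.746 km/s.

Δv₁ = 8750 m/s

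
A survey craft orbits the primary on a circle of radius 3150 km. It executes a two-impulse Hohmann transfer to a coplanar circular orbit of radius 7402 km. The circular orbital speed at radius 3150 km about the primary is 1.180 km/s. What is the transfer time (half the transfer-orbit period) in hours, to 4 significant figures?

From the circular-orbit relation v² = μ/r at r = 3150 km: μ = v²r = (1.180)² × 3150 = 4386.06 km³/s².
Transfer-ellipse semi-major axis a_t = (r₁ + r₂)/2 = (3150 + 7402)/2 = 5276 km.
Transfer time t = π√(a_t³/μ) = π√((5276)³ / 4386.06) = 18180 s.
Converting: 18180 s ÷ 3600 s/hour = 5.050 hours.

t = 5.050 hours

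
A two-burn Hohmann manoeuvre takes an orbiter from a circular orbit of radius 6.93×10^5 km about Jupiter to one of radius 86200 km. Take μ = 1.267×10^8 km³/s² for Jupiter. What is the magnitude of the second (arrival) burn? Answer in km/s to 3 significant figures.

The Hohmann ellipse has a_t = (r₁ + r₂)/2 = 3.896×10^5 km.
On the circular orbit at r = 86200 km, v_c = √(μ/r) = 38.34 km/s.
Vis-viva on the transfer ellipse at r = 86200 km gives v_t = √[μ(2/r − 1/a_t)] = 51.13 km/s.
Δv₂ = |v_t − v_c| = |51.13 − 38.34| = 12.79 km/s.

Δv₂ = 12.8 km/s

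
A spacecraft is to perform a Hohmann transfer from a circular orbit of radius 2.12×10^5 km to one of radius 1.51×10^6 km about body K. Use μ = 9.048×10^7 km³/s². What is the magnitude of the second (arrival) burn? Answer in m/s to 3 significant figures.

Transfer-ellipse semi-major axis a_t = (r₁ + r₂)/2 = (2.120×10^5 + 1.510×10^6)/2 = 8.610×10^5 km.
On the circular orbit at r = 1.510×10^6 km, v_c = √(μ/r) = 7.741 km/s.
Transfer-orbit speed at the same r (vis-viva, a = a_t): v_t = √[μ(2/r − 1/a_t)] = 3.841 km/s.
Δv₂ = |v_t − v_c| = |3.841 − 7.741| = 3.900 km/s.

Δv₂ = 3900 m/s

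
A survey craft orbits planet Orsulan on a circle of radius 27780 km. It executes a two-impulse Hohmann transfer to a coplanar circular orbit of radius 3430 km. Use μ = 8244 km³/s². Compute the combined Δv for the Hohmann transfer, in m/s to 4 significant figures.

Transfer-ellipse semi-major axis a_t = (r₁ + r₂)/2 = (27780 + 3430)/2 = 15605 km.
At r₁ the circular-orbit speed is v₁ = √(μ/r₁) = 0.54476 km/s.
Transfer-orbit speed at r₁ (v² = μ(2/r − 1/a)): v_a = √[μ(2/r₁ − 1/a_t)] = 0.25540 km/s.
First burn Δv₁ = |v_a − v₁| = 0.28936 km/s.
Circular speed at r₂: v₂ = √(μ/r₂) = 1.55032 km/s.
Transfer-orbit speed at r₂: v_p = √[μ(2/r₂ − 1/a_t)] = 2.06850 km/s.
Second burn Δv₂ = |v₂ − v_p| = 0.51818 km/s.
Total Δv = Δv₁ + Δv₂ = 0.8075 km/s.

Δv = 807.5 m/s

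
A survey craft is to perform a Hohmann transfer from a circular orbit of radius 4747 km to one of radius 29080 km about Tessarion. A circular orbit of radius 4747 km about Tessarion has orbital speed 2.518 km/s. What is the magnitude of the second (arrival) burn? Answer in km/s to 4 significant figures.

From the circular-orbit relation v² = μ/r at r = 4747 km: μ = v²r = (2.518)² × 4747 = 30097.5 km³/s².
Transfer-ellipse semi-major axis a_t = (r₁ + r₂)/2 = (4747 + 29080)/2 = 16913.5 km.
On the circular orbit at r = 29080 km, v_c = √(μ/r) = 1.01734 km/s.
Vis-viva on the transfer ellipse at r = 29080 km gives v_t = √[μ(2/r − 1/a_t)] = 0.538966 km/s.
Δv₂ = |v_t − v_c| = |0.538966 − 1.01734| = 0.4784 km/s.

Δv₂ = 0.4784 km/s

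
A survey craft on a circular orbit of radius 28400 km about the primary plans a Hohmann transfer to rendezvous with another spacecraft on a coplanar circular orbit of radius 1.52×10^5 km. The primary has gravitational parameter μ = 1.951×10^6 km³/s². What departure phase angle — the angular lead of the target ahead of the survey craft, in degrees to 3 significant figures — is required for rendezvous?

Semi-major axis of the transfer orbit: a_t = (28400 + 1.520×10^5)/2 = 90200 km.
Transfer time t = π√(a_t³/μ) = 60930 s.
The target's mean motion on its circular orbit is ω₂ = √(μ/r₂³) = 2.357×10^-5 rad/s.
Angle swept by the target during transfer: ω₂·t = 1.436 rad = 82.28°.
Arrival is 180° from departure on the ellipse, so φ = 180° − 82.28° = 97.7°.

φ = 97.7°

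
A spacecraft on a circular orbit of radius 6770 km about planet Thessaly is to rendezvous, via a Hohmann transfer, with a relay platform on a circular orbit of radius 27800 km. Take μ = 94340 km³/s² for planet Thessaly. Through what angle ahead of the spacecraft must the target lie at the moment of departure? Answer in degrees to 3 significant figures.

Transfer-ellipse semi-major axis a_t = (r₁ + r₂)/2 = (6770 + 27800)/2 = 17285 km.
Transfer time t = π√(a_t³/μ) = 23243.7 s.
Target angular speed ω₂ = √(μ/r₂³) = 6.62645×10^-5 rad/s.
Angle swept by the target during transfer: ω₂·t = 1.54023 rad = 88.249°.
Arrival is 180° from departure on the ellipse, so φ = 180° − 88.249° = 91.8°.

φ = 91.8°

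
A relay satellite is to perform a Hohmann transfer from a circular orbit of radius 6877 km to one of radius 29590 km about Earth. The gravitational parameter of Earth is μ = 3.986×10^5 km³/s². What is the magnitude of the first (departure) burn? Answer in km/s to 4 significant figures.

Δv₁ = 2.085 km/s

Semi-major axis of the transfer orbit: a_t = (6877 + 29590)/2 = 18233.5 km.
On the circular orbit at r = 6877 km, v_c = √(μ/r) = 7.6132 km/s.
Transfer-orbit speed at the same r (vis-viva, a = a_t): v_t = √[μ(2/r − 1/a_t)] = 9.6985 km/s.
Δv₁ = |v_t − v_c| = |9.6985 − 7.6132| = 2.085 km/s.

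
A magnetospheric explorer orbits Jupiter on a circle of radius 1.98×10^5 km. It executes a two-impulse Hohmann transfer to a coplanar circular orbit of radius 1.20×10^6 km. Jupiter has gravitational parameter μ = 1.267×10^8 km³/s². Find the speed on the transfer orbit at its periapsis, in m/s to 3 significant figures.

Transfer-ellipse semi-major axis a_t = (r₁ + r₂)/2 = (1.980×10^5 + 1.200×10^6)/2 = 6.990×10^5 km.
The periapsis of the transfer ellipse is at r = 1.980×10^5 km.
Applying v² = μ(2/r − 1/a_t): v = 33.14 km/s.

v = 33100 m/s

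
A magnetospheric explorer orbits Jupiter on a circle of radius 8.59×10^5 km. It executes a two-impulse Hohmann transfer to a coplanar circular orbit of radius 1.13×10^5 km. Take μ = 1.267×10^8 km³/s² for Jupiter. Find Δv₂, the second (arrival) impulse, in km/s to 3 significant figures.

Semi-major axis of the transfer orbit: a_t = (8.590×10^5 + 1.130×10^5)/2 = 4.860×10^5 km.
On the circular orbit at r = 1.130×10^5 km, v_c = √(μ/r) = 33.485 km/s.
Transfer-orbit speed at the same r (vis-viva, a = a_t): v_t = √[μ(2/r − 1/a_t)] = 44.517 km/s.
Δv₂ = |v_t − v_c| = |44.517 − 33.485| = 11.03 km/s.

Δv₂ = 11.0 km/s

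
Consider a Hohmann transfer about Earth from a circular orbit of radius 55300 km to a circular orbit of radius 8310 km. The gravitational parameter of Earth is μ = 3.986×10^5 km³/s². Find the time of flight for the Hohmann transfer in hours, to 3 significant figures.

t = 7.84 hours

The Hohmann ellipse has a_t = (r₁ + r₂)/2 = 31805 km.
By Kepler's third law the transfer-orbit period is T = 2π√(a_t³/μ), so t = T/2 = 28220 s.
Converting: 28220 s ÷ 3600 s/hour = 7.84 hours.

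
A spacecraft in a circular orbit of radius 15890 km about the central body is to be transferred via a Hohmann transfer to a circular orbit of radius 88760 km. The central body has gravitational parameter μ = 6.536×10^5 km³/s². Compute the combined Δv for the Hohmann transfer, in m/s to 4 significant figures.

Δv = 3158 m/s

Transfer-ellipse semi-major axis a_t = (r₁ + r₂)/2 = (15890 + 88760)/2 = 52325 km.
Circular speed at r₁: v₁ = √(μ/r₁) = √(6.536×10^5/15890) = 6.413 km/s.
On the transfer ellipse at r₁, v² = μ(2/r − 1/a) gives v_p = √[μ(2/r₁ − 1/a_t)] = 8.353 km/s.
First burn Δv₁ = |v_p − v₁| = 1.940 km/s.
Circular speed at r₂: v₂ = √(μ/r₂) = 2.7136 km/s.
Transfer-orbit speed at r₂: v_a = √[μ(2/r₂ − 1/a_t)] = 1.4954 km/s.
Second burn Δv₂ = |v₂ − v_a| = 1.218 km/s.
Δv = Δv₁ + Δv₂ = 1.940 + 1.218 = 3.158 km/s.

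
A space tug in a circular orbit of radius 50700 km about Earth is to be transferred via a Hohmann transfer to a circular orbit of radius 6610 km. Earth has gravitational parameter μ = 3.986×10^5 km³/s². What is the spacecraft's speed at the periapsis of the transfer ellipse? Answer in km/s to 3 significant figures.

v = 10.3 km/s

Transfer-ellipse semi-major axis a_t = (r₁ + r₂)/2 = (50700 + 6610)/2 = 28655 km.
The periapsis of the transfer ellipse is at r = 6610 km.
Vis-viva: v = √[μ(2/r − 1/a_t)] = √[3.986×10^5 × (2/6610 − 1/28655)] = 10.33 km/s.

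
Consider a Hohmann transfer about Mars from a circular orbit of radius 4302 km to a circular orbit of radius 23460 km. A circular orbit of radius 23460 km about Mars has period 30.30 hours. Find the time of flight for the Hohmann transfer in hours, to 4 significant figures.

From Kepler's third law T² = 4π²r³/μ at r = 23460 km, T = 30.30 hours = 30.30 × 3600 s = 1.0908×10^5 s: μ = 4π²r³/T² = 42840.4 km³/s².
Transfer-ellipse semi-major axis a_t = (r₁ + r₂)/2 = (4302 + 23460)/2 = 13881 km.
Half the transfer-orbit period gives t = π√(a_t³/μ) = 24823 s.
Converting: 24823 s ÷ 3600 s/hour = 6.895 hours.

t = 6.895 hours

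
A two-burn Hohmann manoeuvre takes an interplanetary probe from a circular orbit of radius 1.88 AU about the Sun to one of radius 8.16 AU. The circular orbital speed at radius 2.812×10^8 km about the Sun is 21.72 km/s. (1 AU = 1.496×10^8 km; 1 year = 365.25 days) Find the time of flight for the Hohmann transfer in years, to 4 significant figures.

From the circular-orbit relation v² = μ/r at r = 2.812×10^8 km: μ = v²r = (21.72)² × 2.812×10^8 = 1.32658×10^11 km³/s².
In km: r₁ = 1.88 × 1.496×10^8 = 2.81248×10^8 km; r₂ = 8.16 × 1.496×10^8 = 1.220736×10^9 km.
Transfer-ellipse semi-major axis a_t = (r₁ + r₂)/2 = (2.81248×10^8 + 1.220736×10^9)/2 = 7.50992×10^8 km.
Half the transfer-orbit period gives t = π√(a_t³/μ) = 1.775×10^8 s.
Converting: 1.775×10^8 s ÷ 3.15576×10^7 s/year (365.25 × 86400) = 5.625 years.

t = 5.625 years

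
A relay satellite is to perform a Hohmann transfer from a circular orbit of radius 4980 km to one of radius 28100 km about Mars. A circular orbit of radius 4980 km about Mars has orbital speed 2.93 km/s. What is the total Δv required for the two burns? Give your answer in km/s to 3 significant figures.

Δv = 1.45 km/s

From the circular-orbit relation v² = μ/r at r = 4980 km: μ = v²r = (2.93)² × 4980 = 42752.8 km³/s².
Transfer-ellipse semi-major axis a_t = (r₁ + r₂)/2 = (4980 + 28100)/2 = 16540 km.
At r₁ the circular-orbit speed is v₁ = √(μ/r₁) = 2.930 km/s.
Transfer-orbit speed at r₁ (vis-viva): v_p = √[μ(2/r₁ − 1/a_t)] = 3.819 km/s.
First burn Δv₁ = |v_p − v₁| = 0.8890 km/s.
At r₂, v₂ = √(μ/r₂) = 1.23347 km/s.
Transfer-orbit speed at r₂: v_a = √[μ(2/r₂ − 1/a_t)] = 0.676824 km/s.
Second burn Δv₂ = |v₂ − v_a| = 0.5566 km/s.
Δv = Δv₁ + Δv₂ = 0.8890 + 0.5566 = 1.446 km/s.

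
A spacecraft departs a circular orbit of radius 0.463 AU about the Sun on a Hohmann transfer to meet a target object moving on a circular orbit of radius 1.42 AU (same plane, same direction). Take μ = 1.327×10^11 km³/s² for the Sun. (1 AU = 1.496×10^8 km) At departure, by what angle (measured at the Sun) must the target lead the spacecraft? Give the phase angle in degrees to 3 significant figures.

φ = 82.8°

In km: r₁ = 0.463 × 1.496×10^8 = 6.92648×10^7 km; r₂ = 1.42 × 1.496×10^8 = 2.12432×10^8 km.
Transfer-ellipse semi-major axis a_t = (r₁ + r₂)/2 = (6.92648×10^7 + 2.12432×10^8)/2 = 1.408484×10^8 km.
The half-period of the transfer ellipse is t = π√(a_t³/μ) = 1.44159×10^7 s.
The target's mean motion on its circular orbit is ω₂ = √(μ/r₂³) = 1.17654×10^-7 rad/s.
Angle swept by the target during transfer: ω₂·t = 1.6961 rad = 97.18°.
Arrival is 180° from departure on the ellipse, so φ = 180° − 97.18° = 82.8°.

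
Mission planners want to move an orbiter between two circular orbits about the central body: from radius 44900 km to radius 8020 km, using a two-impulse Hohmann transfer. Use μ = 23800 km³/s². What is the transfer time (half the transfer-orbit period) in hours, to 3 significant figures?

Semi-major axis of the transfer orbit: a_t = (44900 + 8020)/2 = 26460 km.
By Kepler's third law the transfer-orbit period is T = 2π√(a_t³/μ), so t = T/2 = 87650 s.
Converting: 87650 s ÷ 3600 s/hour = 24.3 hours.

t = 24.3 hours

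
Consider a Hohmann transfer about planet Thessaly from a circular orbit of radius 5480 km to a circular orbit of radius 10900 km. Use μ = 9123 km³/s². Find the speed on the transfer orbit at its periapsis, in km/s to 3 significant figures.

Transfer-ellipse semi-major axis a_t = (r₁ + r₂)/2 = (5480 + 10900)/2 = 8190 km.
The periapsis of the transfer ellipse is at r = 5480 km.
Applying v² = μ(2/r − 1/a_t): v = 1.489 km/s.

v = 1.49 km/s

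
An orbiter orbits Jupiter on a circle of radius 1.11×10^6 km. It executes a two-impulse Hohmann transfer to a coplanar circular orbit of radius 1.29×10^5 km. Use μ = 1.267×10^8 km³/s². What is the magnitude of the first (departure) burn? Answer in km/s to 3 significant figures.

Δv₁ = 5.81 km/s

Transfer-ellipse semi-major axis a_t = (r₁ + r₂)/2 = (1.110×10^6 + 1.290×10^5)/2 = 6.195×10^5 km.
On the circular orbit at r = 1.110×10^6 km, v_c = √(μ/r) = 10.684 km/s.
Vis-viva on the transfer ellipse at r = 1.110×10^6 km gives v_t = √[μ(2/r − 1/a_t)] = 4.8753 km/s.
Δv₁ = |v_t − v_c| = |4.8753 − 10.684| = 5.809 km/s.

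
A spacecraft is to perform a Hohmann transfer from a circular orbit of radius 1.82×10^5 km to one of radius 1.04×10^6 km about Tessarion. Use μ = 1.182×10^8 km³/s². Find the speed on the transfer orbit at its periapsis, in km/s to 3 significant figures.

The Hohmann ellipse has a_t = (r₁ + r₂)/2 = 6.110×10^5 km.
At periapsis, r = 1.820×10^5 km.
Applying v² = μ(2/r − 1/a_t): v = 33.25 km/s.

v = 33.2 km/s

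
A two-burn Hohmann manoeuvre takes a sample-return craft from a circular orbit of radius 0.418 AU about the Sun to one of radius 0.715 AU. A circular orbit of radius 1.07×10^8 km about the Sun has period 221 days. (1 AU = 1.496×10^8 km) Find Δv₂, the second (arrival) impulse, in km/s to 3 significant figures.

Δv₂ = 4.97 km/s

From Kepler's third law T² = 4π²r³/μ at r = 1.07×10^8 km, T = 221 days = 221 × 86400 s = 1.90944×10^7 s: μ = 4π²r³/T² = 1.32647×10^11 km³/s².
In km: r₁ = 0.418 × 1.496×10^8 = 6.25328×10^7 km; r₂ = 0.715 × 1.496×10^8 = 1.06964×10^8 km.
Transfer-ellipse semi-major axis a_t = (r₁ + r₂)/2 = (6.25328×10^7 + 1.06964×10^8)/2 = 8.47484×10^7 km.
Circular speed at r = 1.06964×10^8 km: v_c = √(μ/r) = 35.2152 km/s.
Vis-viva on the transfer ellipse at r = 1.06964×10^8 km gives v_t = √[μ(2/r − 1/a_t)] = 30.2495 km/s.
Δv₂ = |v_t − v_c| = |30.2495 − 35.2152| = 4.966 km/s.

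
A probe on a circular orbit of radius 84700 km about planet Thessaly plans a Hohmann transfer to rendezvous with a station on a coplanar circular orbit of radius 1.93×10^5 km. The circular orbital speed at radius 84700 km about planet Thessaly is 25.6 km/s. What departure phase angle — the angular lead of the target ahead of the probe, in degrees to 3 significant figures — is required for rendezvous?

φ = 70.2°

From the circular-orbit relation v² = μ/r at r = 84700 km: μ = v²r = (25.6)² × 84700 = 5.55090×10^7 km³/s².
The Hohmann ellipse has a_t = (r₁ + r₂)/2 = 1.3885×10^5 km.
Transfer time t = π√(a_t³/μ) = 21820 s.
Target angular speed ω₂ = √(μ/r₂³) = 8.787×10^-5 rad/s.
Angle swept by the target during transfer: ω₂·t = 1.917 rad = 109.8°.
Arrival is 180° from departure on the ellipse, so φ = 180° − 109.8° = 70.2°.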